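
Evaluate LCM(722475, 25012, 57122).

lcm(722475, 25012) = 722475·25012/gcd = 18070544700/169 = 106926300
lcm(106926300, 57122) = 106926300·57122/gcd = 6107844108600/338 = 18070544700

18070544700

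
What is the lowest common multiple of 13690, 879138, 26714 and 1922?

13690 = 2 · 5 · 37²; 879138 = 2 · 3² · 13² · 17²; 26714 = 2 · 19² · 37; 1922 = 2 · 31²
lcm takes max exponent of each prime: 2 · 3² · 5 · 13² · 17² · 19² · 31² · 37² = 2087666366400810

2087666366400810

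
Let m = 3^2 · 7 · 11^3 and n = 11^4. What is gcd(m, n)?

1331

min exponent per shared prime: 11^3 = 1331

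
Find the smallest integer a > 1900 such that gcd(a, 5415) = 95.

5415 = 95·57. Any a with gcd(a, 5415) = 95 is a multiple of 95, say 95s, with s coprime to 57.
Need s > 1900/95, so s ≥ 21. First s ≥ 21 with gcd(s, 57) = 1 is s = 22. Thus a = 95·22 = 2090.

2090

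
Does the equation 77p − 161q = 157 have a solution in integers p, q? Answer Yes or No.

gcd(77, 161): 161 = 2·77 + 7; 77 = 11·7 + 0 → 7
7 does not divide 157, so a solution does not exist.

No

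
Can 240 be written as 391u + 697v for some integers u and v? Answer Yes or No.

gcd(391, 697): 697 = 1·391 + 306; 391 = 1·306 + 85; 306 = 3·85 + 51; 85 = 1·51 + 34; 51 = 1·34 + 17; 34 = 2·17 + 0 → 17
17 does not divide 240, so a solution does not exist.

No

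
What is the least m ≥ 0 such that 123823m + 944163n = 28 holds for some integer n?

560872

gcd(123823, 944163) = 1 (Euclid: 944163 = 7·123823 + 77402; 123823 = 1·77402 + 46421; 77402 = 1·46421 + 30981; 46421 = 1·30981 + 15440; 30981 = 2·15440 + 101; 15440 = 152·101 + 88; 101 = 1·88 + 13; 88 = 6·13 + 10; 13 = 1·10 + 3; 10 = 3·3 + 1; 3 = 3·1 + 0), and 1 | 28.
Extended Euclid: 123823·(289792) + 944163·(-38005) = 1. Scale by 28: m₀ = 8114176.
General solution m = m₀ + 944163t; reducing mod 944163 gives m = 560872 (and n = -73556).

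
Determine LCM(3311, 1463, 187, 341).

33153043

lcm(3311, 1463) = 3311·1463/gcd = 4843993/77 = 62909
lcm(62909, 187) = 62909·187/gcd = 11763983/11 = 1069453
lcm(1069453, 341) = 1069453·341/gcd = 364683473/11 = 33153043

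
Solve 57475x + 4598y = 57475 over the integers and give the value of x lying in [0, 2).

Euclid: 57475 = 12·4598 + 2299; 4598 = 2·2299 + 0 → gcd = 2299; 57475 = 2299·25.
Back-substitution yields 57475·(1) + 4598·(-12) = 2299, so one solution is x = 1·25 = 25, y = -12·25 = -300.
Solutions in x differ by 4598/2299 = 2; the one in [0, 2) is 25 mod 2 = 1.

1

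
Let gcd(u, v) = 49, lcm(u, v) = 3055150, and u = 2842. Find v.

u·v = gcd·lcm = 49·3055150 = 149702350, so v = 149702350/2842 = 52675.

52675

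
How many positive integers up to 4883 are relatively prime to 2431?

2431 = 11·13·17. Inclusion–exclusion on these primes:
4883 − ⌊4883/11⌋ − ⌊4883/13⌋ − ⌊4883/17⌋ + ⌊4883/143⌋ + ⌊4883/187⌋ + ⌊4883/221⌋ − ⌊4883/2431⌋ = 3858

3858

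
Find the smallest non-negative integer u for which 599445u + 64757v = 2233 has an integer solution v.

Euclid: 599445 = 9·64757 + 16632; 64757 = 3·16632 + 14861; 16632 = 1·14861 + 1771; 14861 = 8·1771 + 693; 1771 = 2·693 + 385; 693 = 1·385 + 308; 385 = 1·308 + 77; 308 = 4·77 + 0 → gcd = 77; 2233 = 77·29.
Back-substitution yields 599445·(183) + 64757·(-1694) = 77, so one solution is u = 183·29 = 5307, v = -1694·29 = -49126.
Solutions in u differ by 64757/77 = 841; the one in [0, 841) is 5307 mod 841 = 261.

261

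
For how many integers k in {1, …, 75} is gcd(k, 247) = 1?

67

247 = 13·19. Inclusion–exclusion on these primes:
75 − ⌊75/13⌋ − ⌊75/19⌋ + ⌊75/247⌋ = 67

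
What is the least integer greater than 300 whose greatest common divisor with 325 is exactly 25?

350

325 = 25·13. Any t with gcd(t, 325) = 25 is a multiple of 25, say 25s, with s coprime to 13.
Need s > 300/25, so s ≥ 13. First s ≥ 13 with gcd(s, 13) = 1 is s = 14. Thus t = 25·14 = 350.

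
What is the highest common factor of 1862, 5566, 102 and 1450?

2

1862 = 2 · 7² · 19; 5566 = 2 · 11² · 23; 102 = 2 · 3 · 17; 1450 = 2 · 5² · 29
gcd takes min exponent of each prime: 2 = 2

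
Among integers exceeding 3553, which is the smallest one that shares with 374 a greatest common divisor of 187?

374 = 187·2. Any k with gcd(k, 374) = 187 is a multiple of 187, say 187s, with s coprime to 2.
Need s > 3553/187, so s ≥ 20. First s ≥ 20 with gcd(s, 2) = 1 is s = 21. Thus k = 187·21 = 3927.

3927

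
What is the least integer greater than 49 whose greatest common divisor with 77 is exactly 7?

56

77 = 7·11. Any m with gcd(m, 77) = 7 is a multiple of 7, say 7s, with s coprime to 11.
Need s > 49/7, so s ≥ 8. First s ≥ 8 with gcd(s, 11) = 1 is s = 8. Thus m = 7·8 = 56.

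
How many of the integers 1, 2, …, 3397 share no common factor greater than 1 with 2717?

2717 = 11·13·19. Inclusion–exclusion on these primes:
3397 − ⌊3397/11⌋ − ⌊3397/13⌋ − ⌊3397/19⌋ + ⌊3397/143⌋ + ⌊3397/209⌋ + ⌊3397/247⌋ − ⌊3397/2717⌋ = 2701

2701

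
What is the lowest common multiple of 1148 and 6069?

1148 = 2² · 7 · 41; 6069 = 3 · 7 · 17²
max exponents: 2² · 3 · 7 · 17² · 41 = 995316

995316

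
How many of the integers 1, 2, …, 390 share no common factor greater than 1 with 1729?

1729 = 7·13·19. Inclusion–exclusion on these primes:
390 − ⌊390/7⌋ − ⌊390/13⌋ − ⌊390/19⌋ + ⌊390/91⌋ + ⌊390/133⌋ + ⌊390/247⌋ − ⌊390/1729⌋ = 292

292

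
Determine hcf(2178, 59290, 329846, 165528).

242

gcd(2178, 59290): 59290 = 27·2178 + 484; 2178 = 4·484 + 242; 484 = 2·242 + 0 → 242
gcd(242, 329846): 329846 = 1363·242 + 0 → 242
gcd(242, 165528): 165528 = 684·242 + 0 → 242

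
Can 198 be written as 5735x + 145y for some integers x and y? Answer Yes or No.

No

gcd(5735, 145): 5735 = 39·145 + 80; 145 = 1·80 + 65; 80 = 1·65 + 15; 65 = 4·15 + 5; 15 = 3·5 + 0 → 5
5 does not divide 198, so a solution does not exist.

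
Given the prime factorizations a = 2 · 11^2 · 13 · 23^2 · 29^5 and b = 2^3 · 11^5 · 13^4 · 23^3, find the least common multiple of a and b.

max exponent per prime: 2^3 · 11^5 · 13^4 · 23^3 · 29^5 = 9183332722016133356104

9183332722016133356104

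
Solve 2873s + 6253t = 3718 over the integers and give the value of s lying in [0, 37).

10

Reduce mod 6253: 2873s ≡ 3718 (mod 6253). With g = gcd(2873, 6253) = 169 dividing 3718, divide through: 17s ≡ 22 (mod 37).
Since gcd(17, 37) = 1, s ≡ 22·(17)⁻¹ ≡ 10 (mod 37). Smallest non-negative: 10.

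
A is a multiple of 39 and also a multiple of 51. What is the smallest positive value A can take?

39 = 3 · 13; 51 = 3 · 17
max exponents: 3 · 13 · 17 = 663

663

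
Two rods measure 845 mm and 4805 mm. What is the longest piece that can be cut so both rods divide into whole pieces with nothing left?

Euclid: 4805 = 5·845 + 580; 845 = 1·580 + 265; 580 = 2·265 + 50; 265 = 5·50 + 15; 50 = 3·15 + 5; 15 = 3·5 + 0. Last nonzero remainder: 5.

5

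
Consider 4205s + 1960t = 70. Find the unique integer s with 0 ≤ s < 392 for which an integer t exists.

14

Euclid: 4205 = 2·1960 + 285; 1960 = 6·285 + 250; 285 = 1·250 + 35; 250 = 7·35 + 5; 35 = 7·5 + 0 → gcd = 5; 70 = 5·14.
Back-substitution yields 4205·(-55) + 1960·(118) = 5, so one solution is s = -55·14 = -770, t = 118·14 = 1652.
Solutions in s differ by 1960/5 = 392; the one in [0, 392) is -770 mod 392 = 14.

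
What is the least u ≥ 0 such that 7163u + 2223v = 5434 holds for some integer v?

Reduce mod 2223: 7163u ≡ 5434 (mod 2223). With g = gcd(7163, 2223) = 247 dividing 5434, divide through: 29u ≡ 22 (mod 9).
Since gcd(29, 9) = 1, u ≡ 22·(29)⁻¹ ≡ 2 (mod 9). Smallest non-negative: 2.

2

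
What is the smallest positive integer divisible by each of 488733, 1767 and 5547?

lcm(488733, 1767) = 488733·1767/gcd = 863591211/3 = 287863737
lcm(287863737, 5547) = 287863737·5547/gcd = 1596780149139/3 = 532260049713

532260049713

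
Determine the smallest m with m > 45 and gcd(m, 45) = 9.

45 = 9·5. Any m with gcd(m, 45) = 9 is a multiple of 9, say 9s, with s coprime to 5.
Need s > 45/9, so s ≥ 6. First s ≥ 6 with gcd(s, 5) = 1 is s = 6. Thus m = 9·6 = 54.

54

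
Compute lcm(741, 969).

741 = 3 · 13 · 19; 969 = 3 · 17 · 19
max exponents: 3 · 13 · 17 · 19 = 12597

12597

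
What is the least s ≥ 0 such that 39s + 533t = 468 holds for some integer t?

12

Euclid: 533 = 13·39 + 26; 39 = 1·26 + 13; 26 = 2·13 + 0 → gcd = 13; 468 = 13·36.
Back-substitution yields 39·(14) + 533·(-1) = 13, so one solution is s = 14·36 = 504, t = -1·36 = -36.
Solutions in s differ by 533/13 = 41; the one in [0, 41) is 504 mod 41 = 12.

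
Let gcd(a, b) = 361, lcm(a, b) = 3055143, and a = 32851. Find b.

Using ab = gcd(a,b)·lcm(a,b) = 361·3055143 = 1102906623, we get b = 1102906623/32851 = 33573.

33573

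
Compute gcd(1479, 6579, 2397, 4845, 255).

51

gcd(1479, 6579): 6579 = 4·1479 + 663; 1479 = 2·663 + 153; 663 = 4·153 + 51; 153 = 3·51 + 0 → 51
gcd(51, 2397): 2397 = 47·51 + 0 → 51
gcd(51, 4845): 4845 = 95·51 + 0 → 51
gcd(51, 255): 255 = 5·51 + 0 → 51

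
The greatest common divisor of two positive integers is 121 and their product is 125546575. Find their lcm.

Since gcd(u,v)·lcm(u,v) = uv, lcm = 125546575/121 = 1037575.

1037575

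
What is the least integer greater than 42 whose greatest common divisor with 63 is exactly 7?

Multiples of 7 above 42: 7·7, 7·8, … . Need the cofactor coprime to 63/7 = 9.
Checking s = 7, 8, … the first with gcd(s, 9) = 1 is s = 7, giving 49.

49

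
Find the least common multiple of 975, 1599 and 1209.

975 = 3 · 5² · 13; 1599 = 3 · 13 · 41; 1209 = 3 · 13 · 31
lcm takes max exponent of each prime: 3 · 5² · 13 · 31 · 41 = 1239225

1239225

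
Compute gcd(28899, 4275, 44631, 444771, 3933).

gcd(28899, 4275): 28899 = 6·4275 + 3249; 4275 = 1·3249 + 1026; 3249 = 3·1026 + 171; 1026 = 6·171 + 0 → 171
gcd(171, 44631): 44631 = 261·171 + 0 → 171
gcd(171, 444771): 444771 = 2601·171 + 0 → 171
gcd(171, 3933): 3933 = 23·171 + 0 → 171

171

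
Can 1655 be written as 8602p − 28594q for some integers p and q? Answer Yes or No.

gcd(8602, 28594): 28594 = 3·8602 + 2788; 8602 = 3·2788 + 238; 2788 = 11·238 + 170; 238 = 1·170 + 68; 170 = 2·68 + 34; 68 = 2·34 + 0 → 34
34 does not divide 1655, so a solution does not exist.

No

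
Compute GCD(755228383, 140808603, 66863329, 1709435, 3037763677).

755228383 = 7 · 13² · 17² · 47²; 140808603 = 3 · 13² · 17² · 31²; 66863329 = 13² · 17² · 37²; 1709435 = 5 · 7 · 13² · 17²; 3037763677 = 13² · 17² · 37 · 41²
gcd takes min exponent of each prime: 13² · 17² = 48841

48841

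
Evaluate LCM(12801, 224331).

gcd first: 224331 = 17·12801 + 6714; 12801 = 1·6714 + 6087; 6714 = 1·6087 + 627; 6087 = 9·627 + 444; 627 = 1·444 + 183; 444 = 2·183 + 78; 183 = 2·78 + 27; 78 = 2·27 + 24; 27 = 1·24 + 3; 24 = 8·3 + 0 → gcd = 3
lcm = 12801·224331/gcd = 2871661131/3 = 957220377

957220377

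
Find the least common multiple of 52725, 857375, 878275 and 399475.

147988068392625

52725 = 3 · 5² · 19 · 37; 857375 = 5³ · 19³; 878275 = 5² · 19 · 43²; 399475 = 5² · 19 · 29²
lcm takes max exponent of each prime: 3 · 5³ · 19³ · 29² · 37 · 43² = 147988068392625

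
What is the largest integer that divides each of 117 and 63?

117 = 3² · 13
63 = 3² · 7
Common: 3² = 9

9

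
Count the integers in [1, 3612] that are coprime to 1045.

1045 = 5·11·19. Inclusion–exclusion on these primes:
3612 − ⌊3612/5⌋ − ⌊3612/11⌋ − ⌊3612/19⌋ + ⌊3612/55⌋ + ⌊3612/95⌋ + ⌊3612/209⌋ − ⌊3612/1045⌋ = 2489

2489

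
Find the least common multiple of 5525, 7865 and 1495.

5525 = 5² · 13 · 17; 7865 = 5 · 11² · 13; 1495 = 5 · 13 · 23
lcm takes max exponent of each prime: 5² · 11² · 13 · 17 · 23 = 15376075

15376075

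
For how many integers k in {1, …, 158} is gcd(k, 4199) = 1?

129

Prime factors of 4199: 13, 17, 19. Count integers ≤ 158 divisible by none of them.
By inclusion–exclusion: 158 − ⌊158/13⌋ − ⌊158/17⌋ − ⌊158/19⌋ + ⌊158/221⌋ + ⌊158/247⌋ + ⌊158/323⌋ − ⌊158/4199⌋ = 129.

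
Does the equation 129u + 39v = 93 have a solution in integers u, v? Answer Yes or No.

Yes

By Bézout, 129u + 39v = 93 has integer solutions iff gcd(129, 39) | 93.
Euclid: 129 = 3·39 + 12; 39 = 3·12 + 3; 12 = 4·3 + 0. gcd = 3; 93 mod 3 = 0. Yes.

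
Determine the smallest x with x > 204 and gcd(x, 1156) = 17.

221

gcd(x, 1156) = 17 forces 17 | x; write x = 17s. Then gcd(17s, 17·68) = 17·gcd(s, 68), so need gcd(s, 68) = 1.
17s > 204 gives s ≥ 13. The least s ≥ 13 coprime to 68 is 13, so x = 17·13 = 221.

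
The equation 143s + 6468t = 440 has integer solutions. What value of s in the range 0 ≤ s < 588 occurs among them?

184

gcd(143, 6468) = 11 (Euclid: 6468 = 45·143 + 33; 143 = 4·33 + 11; 33 = 3·11 + 0), and 11 | 440.
Extended Euclid: 143·(181) + 6468·(-4) = 11. Scale by 40: s₀ = 7240.
General solution s = s₀ + 588k; reducing mod 588 gives s = 184 (and t = -4).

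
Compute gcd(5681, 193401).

5681 = 13 · 19 · 23
193401 = 3³ · 13 · 19 · 29
Common: 13 · 19 = 247

247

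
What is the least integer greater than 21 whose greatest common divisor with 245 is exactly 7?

28

245 = 7·35. Any k with gcd(k, 245) = 7 is a multiple of 7, say 7s, with s coprime to 35.
Need s > 21/7, so s ≥ 4. First s ≥ 4 with gcd(s, 35) = 1 is s = 4. Thus k = 7·4 = 28.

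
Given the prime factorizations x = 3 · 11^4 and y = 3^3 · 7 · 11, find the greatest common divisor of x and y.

min exponent per shared prime: 3 · 11 = 33

33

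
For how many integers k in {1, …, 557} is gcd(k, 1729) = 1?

1729 = 7·13·19. Inclusion–exclusion on these primes:
557 − ⌊557/7⌋ − ⌊557/13⌋ − ⌊557/19⌋ + ⌊557/91⌋ + ⌊557/133⌋ + ⌊557/247⌋ − ⌊557/1729⌋ = 419

419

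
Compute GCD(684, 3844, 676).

4

684 = 2² · 3² · 19; 3844 = 2² · 31²; 676 = 2² · 13²
gcd takes min exponent of each prime: 2² = 4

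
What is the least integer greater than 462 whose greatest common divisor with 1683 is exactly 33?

528

gcd(k, 1683) = 33 forces 33 | k; write k = 33s. Then gcd(33s, 33·51) = 33·gcd(s, 51), so need gcd(s, 51) = 1.
33s > 462 gives s ≥ 15. The least s ≥ 15 coprime to 51 is 16, so k = 33·16 = 528.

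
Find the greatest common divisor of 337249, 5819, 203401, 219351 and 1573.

11

337249 = 11 · 23 · 31 · 43; 5819 = 11 · 23²; 203401 = 11² · 41²; 219351 = 3 · 11 · 17² · 23; 1573 = 11² · 13
gcd takes min exponent of each prime: 11 = 11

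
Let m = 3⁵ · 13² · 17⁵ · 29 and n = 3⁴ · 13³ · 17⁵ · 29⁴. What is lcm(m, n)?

max exponent per prime: 3⁵ · 13³ · 17⁵ · 29⁴ = 536133480601910607

536133480601910607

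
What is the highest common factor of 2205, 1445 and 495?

5

gcd(2205, 1445): 2205 = 1·1445 + 760; 1445 = 1·760 + 685; 760 = 1·685 + 75; 685 = 9·75 + 10; 75 = 7·10 + 5; 10 = 2·5 + 0 → 5
gcd(5, 495): 495 = 99·5 + 0 → 5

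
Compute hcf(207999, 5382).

9

207999 = 3² · 11² · 191
5382 = 2 · 3² · 13 · 23
Common: 3² = 9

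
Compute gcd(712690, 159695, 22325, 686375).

gcd(712690, 159695): 712690 = 4·159695 + 73910; 159695 = 2·73910 + 11875; 73910 = 6·11875 + 2660; 11875 = 4·2660 + 1235; 2660 = 2·1235 + 190; 1235 = 6·190 + 95; 190 = 2·95 + 0 → 95
gcd(95, 22325): 22325 = 235·95 + 0 → 95
gcd(95, 686375): 686375 = 7225·95 + 0 → 95

95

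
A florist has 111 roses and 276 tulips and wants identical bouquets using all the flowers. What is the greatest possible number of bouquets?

3

Euclid: 276 = 2·111 + 54; 111 = 2·54 + 3; 54 = 18·3 + 0. Last nonzero remainder: 3.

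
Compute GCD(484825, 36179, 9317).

484825 = 5² · 11 · 41 · 43; 36179 = 11² · 13 · 23; 9317 = 7 · 11³
gcd takes min exponent of each prime: 11 = 11

11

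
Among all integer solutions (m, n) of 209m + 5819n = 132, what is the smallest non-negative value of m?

112

Reduce mod 5819: 209m ≡ 132 (mod 5819). With g = gcd(209, 5819) = 11 dividing 132, divide through: 19m ≡ 12 (mod 529).
Since gcd(19, 529) = 1, m ≡ 12·(19)⁻¹ ≡ 112 (mod 529). Smallest non-negative: 112.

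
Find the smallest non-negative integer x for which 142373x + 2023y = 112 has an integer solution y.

199

gcd(142373, 2023) = 7 (Euclid: 142373 = 70·2023 + 763; 2023 = 2·763 + 497; 763 = 1·497 + 266; 497 = 1·266 + 231; 266 = 1·231 + 35; 231 = 6·35 + 21; 35 = 1·21 + 14; 21 = 1·14 + 7; 14 = 2·7 + 0), and 7 | 112.
Extended Euclid: 142373·(-114) + 2023·(8023) = 7. Scale by 16: x₀ = -1824.
General solution x = x₀ + 289t; reducing mod 289 gives x = 199 (and y = -14005).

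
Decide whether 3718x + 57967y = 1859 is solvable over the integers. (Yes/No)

By Bézout, 3718x + 57967y = 1859 has integer solutions iff gcd(3718, 57967) | 1859.
Euclid: 57967 = 15·3718 + 2197; 3718 = 1·2197 + 1521; 2197 = 1·1521 + 676; 1521 = 2·676 + 169; 676 = 4·169 + 0. gcd = 169; 1859 mod 169 = 0. Yes.

Yes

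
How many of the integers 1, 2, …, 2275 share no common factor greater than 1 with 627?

1306

Prime factors of 627: 3, 11, 19. Count integers ≤ 2275 divisible by none of them.
By inclusion–exclusion: 2275 − ⌊2275/3⌋ − ⌊2275/11⌋ − ⌊2275/19⌋ + ⌊2275/33⌋ + ⌊2275/57⌋ + ⌊2275/209⌋ − ⌊2275/627⌋ = 1306.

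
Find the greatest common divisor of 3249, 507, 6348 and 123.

3

3249 = 3² · 19²; 507 = 3 · 13²; 6348 = 2² · 3 · 23²; 123 = 3 · 41
gcd takes min exponent of each prime: 3 = 3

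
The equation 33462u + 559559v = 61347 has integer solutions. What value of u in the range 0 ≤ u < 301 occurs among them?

Euclid: 559559 = 16·33462 + 24167; 33462 = 1·24167 + 9295; 24167 = 2·9295 + 5577; 9295 = 1·5577 + 3718; 5577 = 1·3718 + 1859; 3718 = 2·1859 + 0 → gcd = 1859; 61347 = 1859·33.
Back-substitution yields 33462·(-117) + 559559·(7) = 1859, so one solution is u = -117·33 = -3861, v = 7·33 = 231.
Solutions in u differ by 559559/1859 = 301; the one in [0, 301) is -3861 mod 301 = 52.

52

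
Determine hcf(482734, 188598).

2

482734 = 2 · 7 · 29² · 41
188598 = 2 · 3 · 17 · 43²
Common: 2 = 2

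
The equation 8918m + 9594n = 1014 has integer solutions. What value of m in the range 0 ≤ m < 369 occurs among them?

Reduce mod 9594: 8918m ≡ 1014 (mod 9594). With g = gcd(8918, 9594) = 26 dividing 1014, divide through: 343m ≡ 39 (mod 369).
Since gcd(343, 369) = 1, m ≡ 39·(343)⁻¹ ≡ 183 (mod 369). Smallest non-negative: 183.

183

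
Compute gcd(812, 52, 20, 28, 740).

4

812 = 2² · 7 · 29; 52 = 2² · 13; 20 = 2² · 5; 28 = 2² · 7; 740 = 2² · 5 · 37
gcd takes min exponent of each prime: 2² = 4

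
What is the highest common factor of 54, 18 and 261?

54 = 2 · 3³; 18 = 2 · 3²; 261 = 3² · 29
gcd takes min exponent of each prime: 3² = 9

9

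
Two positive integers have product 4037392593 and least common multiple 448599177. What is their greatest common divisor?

9

From gcd × lcm = pq: gcd = 4037392593 / 448599177 = 9.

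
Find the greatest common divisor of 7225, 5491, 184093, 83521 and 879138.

gcd(7225, 5491): 7225 = 1·5491 + 1734; 5491 = 3·1734 + 289; 1734 = 6·289 + 0 → 289
gcd(289, 184093): 184093 = 637·289 + 0 → 289
gcd(289, 83521): 83521 = 289·289 + 0 → 289
gcd(289, 879138): 879138 = 3042·289 + 0 → 289

289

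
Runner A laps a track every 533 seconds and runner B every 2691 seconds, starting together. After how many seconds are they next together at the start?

gcd first: 2691 = 5·533 + 26; 533 = 20·26 + 13; 26 = 2·13 + 0 → gcd = 13
lcm = 533·2691/gcd = 1434303/13 = 110331

110331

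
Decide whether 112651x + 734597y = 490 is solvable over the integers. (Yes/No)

No

gcd(112651, 734597): 734597 = 6·112651 + 58691; 112651 = 1·58691 + 53960; 58691 = 1·53960 + 4731; 53960 = 11·4731 + 1919; 4731 = 2·1919 + 893; 1919 = 2·893 + 133; 893 = 6·133 + 95; 133 = 1·95 + 38; 95 = 2·38 + 19; 38 = 2·19 + 0 → 19
19 does not divide 490, so a solution does not exist.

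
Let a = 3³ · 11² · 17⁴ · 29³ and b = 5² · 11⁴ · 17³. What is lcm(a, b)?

20130946407784575

max exponent per prime: 3³ · 5² · 11⁴ · 17⁴ · 29³ = 20130946407784575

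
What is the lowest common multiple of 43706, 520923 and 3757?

lcm(43706, 520923) = 43706·520923/gcd = 22767460638/13 = 1751343126
lcm(1751343126, 3757) = 1751343126·3757/gcd = 6579796124382/13 = 506138163414

506138163414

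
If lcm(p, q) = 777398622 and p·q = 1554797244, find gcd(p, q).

2

gcd·lcm = product, so gcd = 1554797244/777398622 = 2.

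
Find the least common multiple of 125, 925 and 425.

lcm(125, 925) = 125·925/gcd = 115625/25 = 4625
lcm(4625, 425) = 4625·425/gcd = 1965625/25 = 78625

78625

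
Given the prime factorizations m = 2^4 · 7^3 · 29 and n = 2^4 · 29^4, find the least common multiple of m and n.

max exponent per prime: 2^4 · 7^3 · 29^4 = 3881558128

3881558128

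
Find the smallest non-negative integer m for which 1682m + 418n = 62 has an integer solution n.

48

gcd(1682, 418) = 2 (Euclid: 1682 = 4·418 + 10; 418 = 41·10 + 8; 10 = 1·8 + 2; 8 = 4·2 + 0), and 2 | 62.
Extended Euclid: 1682·(42) + 418·(-169) = 2. Scale by 31: m₀ = 1302.
General solution m = m₀ + 209t; reducing mod 209 gives m = 48 (and n = -193).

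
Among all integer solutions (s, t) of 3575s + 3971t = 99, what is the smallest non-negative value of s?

90

Euclid: 3971 = 1·3575 + 396; 3575 = 9·396 + 11; 396 = 36·11 + 0 → gcd = 11; 99 = 11·9.
Back-substitution yields 3575·(10) + 3971·(-9) = 11, so one solution is s = 10·9 = 90, t = -9·9 = -81.
Solutions in s differ by 3971/11 = 361; the one in [0, 361) is 90 mod 361 = 90.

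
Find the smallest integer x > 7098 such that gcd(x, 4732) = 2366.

11830

gcd(x, 4732) = 2366 forces 2366 | x; write x = 2366s. Then gcd(2366s, 2366·2) = 2366·gcd(s, 2), so need gcd(s, 2) = 1.
2366s > 7098 gives s ≥ 4. The least s ≥ 4 coprime to 2 is 5, so x = 2366·5 = 11830.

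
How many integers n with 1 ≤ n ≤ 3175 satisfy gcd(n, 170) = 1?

1196

170 = 2·5·17. Inclusion–exclusion on these primes:
3175 − ⌊3175/2⌋ − ⌊3175/5⌋ − ⌊3175/17⌋ + ⌊3175/10⌋ + ⌊3175/34⌋ + ⌊3175/85⌋ − ⌊3175/170⌋ = 1196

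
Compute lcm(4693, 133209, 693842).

3328360074

lcm(4693, 133209) = 4693·133209/gcd = 625149837/361 = 1731717
lcm(1731717, 693842) = 1731717·693842/gcd = 1201537986714/361 = 3328360074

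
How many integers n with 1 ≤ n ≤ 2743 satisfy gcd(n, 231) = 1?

Prime factors of 231: 3, 7, 11. Count integers ≤ 2743 divisible by none of them.
By inclusion–exclusion: 2743 − ⌊2743/3⌋ − ⌊2743/7⌋ − ⌊2743/11⌋ + ⌊2743/21⌋ + ⌊2743/33⌋ + ⌊2743/77⌋ − ⌊2743/231⌋ = 1426.

1426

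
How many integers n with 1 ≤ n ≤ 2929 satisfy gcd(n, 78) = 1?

902

Prime factors of 78: 2, 3, 13. Count integers ≤ 2929 divisible by none of them.
By inclusion–exclusion: 2929 − ⌊2929/2⌋ − ⌊2929/3⌋ − ⌊2929/13⌋ + ⌊2929/6⌋ + ⌊2929/26⌋ + ⌊2929/39⌋ − ⌊2929/78⌋ = 902.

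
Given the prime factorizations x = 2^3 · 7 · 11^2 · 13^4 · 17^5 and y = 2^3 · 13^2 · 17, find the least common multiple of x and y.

max exponent per prime: 2^3 · 7 · 11^2 · 13^4 · 17^5 = 274783982424952

274783982424952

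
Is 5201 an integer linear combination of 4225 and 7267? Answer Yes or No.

No

By Bézout, 4225m − 7267n = 5201 has integer solutions iff gcd(4225, 7267) | 5201.
Euclid: 7267 = 1·4225 + 3042; 4225 = 1·3042 + 1183; 3042 = 2·1183 + 676; 1183 = 1·676 + 507; 676 = 1·507 + 169; 507 = 3·169 + 0. gcd = 169; 5201 mod 169 = 131. No.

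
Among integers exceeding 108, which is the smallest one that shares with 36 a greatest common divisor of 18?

Multiples of 18 above 108: 18·7, 18·8, … . Need the cofactor coprime to 36/18 = 2.
Checking s = 7, 8, … the first with gcd(s, 2) = 1 is s = 7, giving 126.

126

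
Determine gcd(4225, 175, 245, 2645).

4225 = 5² · 13²; 175 = 5² · 7; 245 = 5 · 7²; 2645 = 5 · 23²
gcd takes min exponent of each prime: 5 = 5

5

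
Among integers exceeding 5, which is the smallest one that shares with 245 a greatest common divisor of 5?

gcd(t, 245) = 5 forces 5 | t; write t = 5s. Then gcd(5s, 5·49) = 5·gcd(s, 49), so need gcd(s, 49) = 1.
5s > 5 gives s ≥ 2. The least s ≥ 2 coprime to 49 is 2, so t = 5·2 = 10.

10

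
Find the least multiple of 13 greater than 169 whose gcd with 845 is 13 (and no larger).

845 = 13·65. Any m with gcd(m, 845) = 13 is a multiple of 13, say 13s, with s coprime to 65.
Need s > 169/13, so s ≥ 14. First s ≥ 14 with gcd(s, 65) = 1 is s = 14. Thus m = 13·14 = 182.

182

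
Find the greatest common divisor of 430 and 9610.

430 = 2 · 5 · 43
9610 = 2 · 5 · 31²
Common: 2 · 5 = 10

10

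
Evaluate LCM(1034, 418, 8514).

1034 = 2 · 11 · 47; 418 = 2 · 11 · 19; 8514 = 2 · 3² · 11 · 43
lcm takes max exponent of each prime: 2 · 3² · 11 · 19 · 43 · 47 = 7603002

7603002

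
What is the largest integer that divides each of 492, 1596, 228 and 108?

12

gcd(492, 1596): 1596 = 3·492 + 120; 492 = 4·120 + 12; 120 = 10·12 + 0 → 12
gcd(12, 228): 228 = 19·12 + 0 → 12
gcd(12, 108): 108 = 9·12 + 0 → 12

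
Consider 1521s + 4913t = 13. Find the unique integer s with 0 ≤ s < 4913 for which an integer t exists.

Euclid: 4913 = 3·1521 + 350; 1521 = 4·350 + 121; 350 = 2·121 + 108; 121 = 1·108 + 13; 108 = 8·13 + 4; 13 = 3·4 + 1; 4 = 4·1 + 0 → gcd = 1; 13 = 1·13.
Back-substitution yields 1521·(1137) + 4913·(-352) = 1, so one solution is s = 1137·13 = 14781, t = -352·13 = -4576.
Solutions in s differ by 4913/1 = 4913; the one in [0, 4913) is 14781 mod 4913 = 42.

42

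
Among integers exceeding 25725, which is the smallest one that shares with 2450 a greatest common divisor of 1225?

Multiples of 1225 above 25725: 1225·22, 1225·23, … . Need the cofactor coprime to 2450/1225 = 2.
Checking s = 22, 23, … the first with gcd(s, 2) = 1 is s = 23, giving 28175.

28175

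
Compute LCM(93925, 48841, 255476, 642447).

lcm(93925, 48841) = 93925·48841/gcd = 4587390925/3757 = 1221025
lcm(1221025, 255476) = 1221025·255476/gcd = 311942582900/3757 = 83029700
lcm(83029700, 642447) = 83029700·642447/gcd = 53342181675900/3757 = 14198078700

14198078700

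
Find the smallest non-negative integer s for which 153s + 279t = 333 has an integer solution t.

gcd(153, 279) = 9 (Euclid: 279 = 1·153 + 126; 153 = 1·126 + 27; 126 = 4·27 + 18; 27 = 1·18 + 9; 18 = 2·9 + 0), and 9 | 333.
Extended Euclid: 153·(11) + 279·(-6) = 9. Scale by 37: s₀ = 407.
General solution s = s₀ + 31k; reducing mod 31 gives s = 4 (and t = -1).

4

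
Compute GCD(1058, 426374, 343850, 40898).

2

gcd(1058, 426374): 426374 = 403·1058 + 0 → 1058
gcd(1058, 343850): 343850 = 325·1058 + 0 → 1058
gcd(1058, 40898): 40898 = 38·1058 + 694; 1058 = 1·694 + 364; 694 = 1·364 + 330; 364 = 1·330 + 34; 330 = 9·34 + 24; 34 = 1·24 + 10; 24 = 2·10 + 4; 10 = 2·4 + 2; 4 = 2·2 + 0 → 2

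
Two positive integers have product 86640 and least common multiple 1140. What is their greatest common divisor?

76

gcd·lcm = product, so gcd = 86640/1140 = 76.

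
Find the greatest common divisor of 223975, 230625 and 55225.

gcd(223975, 230625): 230625 = 1·223975 + 6650; 223975 = 33·6650 + 4525; 6650 = 1·4525 + 2125; 4525 = 2·2125 + 275; 2125 = 7·275 + 200; 275 = 1·200 + 75; 200 = 2·75 + 50; 75 = 1·50 + 25; 50 = 2·25 + 0 → 25
gcd(25, 55225): 55225 = 2209·25 + 0 → 25

25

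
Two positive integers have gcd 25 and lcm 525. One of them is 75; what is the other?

u·v = gcd·lcm = 25·525 = 13125, so v = 13125/75 = 175.

175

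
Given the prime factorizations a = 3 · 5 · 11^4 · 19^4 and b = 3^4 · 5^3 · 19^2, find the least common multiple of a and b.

19318801330125

max exponent per prime: 3^4 · 5^3 · 11^4 · 19^4 = 19318801330125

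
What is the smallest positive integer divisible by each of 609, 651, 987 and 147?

lcm(609, 651) = 609·651/gcd = 396459/21 = 18879
lcm(18879, 987) = 18879·987/gcd = 18633573/21 = 887313
lcm(887313, 147) = 887313·147/gcd = 130435011/21 = 6211191

6211191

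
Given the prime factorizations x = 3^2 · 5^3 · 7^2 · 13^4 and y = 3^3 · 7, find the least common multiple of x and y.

max exponent per prime: 3^3 · 5^3 · 7^2 · 13^4 = 4723275375

4723275375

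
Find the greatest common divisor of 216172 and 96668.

Euclid: 216172 = 2·96668 + 22836; 96668 = 4·22836 + 5324; 22836 = 4·5324 + 1540; 5324 = 3·1540 + 704; 1540 = 2·704 + 132; 704 = 5·132 + 44; 132 = 3·44 + 0. Last nonzero remainder: 44.

44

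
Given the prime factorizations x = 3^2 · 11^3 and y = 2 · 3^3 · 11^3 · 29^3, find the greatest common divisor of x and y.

11979

min exponent per shared prime: 3^2 · 11^3 = 11979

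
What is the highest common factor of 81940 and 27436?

4

81940 = 2² · 5 · 17 · 241
27436 = 2² · 19³
Common: 2² = 4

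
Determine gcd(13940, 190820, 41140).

20

13940 = 2² · 5 · 17 · 41; 190820 = 2² · 5 · 7 · 29 · 47; 41140 = 2² · 5 · 11² · 17
gcd takes min exponent of each prime: 2² · 5 = 20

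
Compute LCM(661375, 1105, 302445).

4755947625

lcm(661375, 1105) = 661375·1105/gcd = 730819375/65 = 11243375
lcm(11243375, 302445) = 11243375·302445/gcd = 3400502551875/715 = 4755947625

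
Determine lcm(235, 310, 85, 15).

743070

235 = 5 · 47; 310 = 2 · 5 · 31; 85 = 5 · 17; 15 = 3 · 5
lcm takes max exponent of each prime: 2 · 3 · 5 · 17 · 31 · 47 = 743070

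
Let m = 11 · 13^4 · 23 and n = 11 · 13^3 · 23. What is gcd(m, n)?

555841

min exponent per shared prime: 11 · 13^3 · 23 = 555841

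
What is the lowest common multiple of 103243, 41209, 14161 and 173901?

103243 = 7⁴ · 43; 41209 = 7² · 29²; 14161 = 7² · 17²; 173901 = 3 · 7³ · 13²
lcm takes max exponent of each prime: 3 · 7⁴ · 13² · 17² · 29² · 43 = 12722205708849

12722205708849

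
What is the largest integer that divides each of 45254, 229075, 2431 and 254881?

gcd(45254, 229075): 229075 = 5·45254 + 2805; 45254 = 16·2805 + 374; 2805 = 7·374 + 187; 374 = 2·187 + 0 → 187
gcd(187, 2431): 2431 = 13·187 + 0 → 187
gcd(187, 254881): 254881 = 1363·187 + 0 → 187

187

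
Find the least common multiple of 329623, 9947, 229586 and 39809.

57515434042682

329623 = 7³ · 31²; 9947 = 7³ · 29; 229586 = 2 · 7 · 23² · 31; 39809 = 7 · 11² · 47
lcm takes max exponent of each prime: 2 · 7³ · 11² · 23² · 29 · 31² · 47 = 57515434042682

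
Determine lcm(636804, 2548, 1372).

636804 = 2² · 3² · 7² · 19²; 2548 = 2² · 7² · 13; 1372 = 2² · 7³
lcm takes max exponent of each prime: 2² · 3² · 7³ · 13 · 19² = 57949164

57949164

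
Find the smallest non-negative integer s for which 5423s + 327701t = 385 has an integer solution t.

22298

gcd(5423, 327701) = 11 (Euclid: 327701 = 60·5423 + 2321; 5423 = 2·2321 + 781; 2321 = 2·781 + 759; 781 = 1·759 + 22; 759 = 34·22 + 11; 22 = 2·11 + 0), and 11 | 385.
Extended Euclid: 5423·(-14684) + 327701·(243) = 11. Scale by 35: s₀ = -513940.
General solution s = s₀ + 29791k; reducing mod 29791 gives s = 22298 (and t = -369).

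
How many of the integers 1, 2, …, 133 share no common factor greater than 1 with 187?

Prime factors of 187: 11, 17. Count integers ≤ 133 divisible by none of them.
By inclusion–exclusion: 133 − ⌊133/11⌋ − ⌊133/17⌋ + ⌊133/187⌋ = 114.

114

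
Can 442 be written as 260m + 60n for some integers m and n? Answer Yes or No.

No

By Bézout, 260m + 60n = 442 has integer solutions iff gcd(260, 60) | 442.
Euclid: 260 = 4·60 + 20; 60 = 3·20 + 0. gcd = 20; 442 mod 20 = 2. No.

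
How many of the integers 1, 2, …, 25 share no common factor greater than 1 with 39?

Prime factors of 39: 3, 13. Count integers ≤ 25 divisible by none of them.
By inclusion–exclusion: 25 − ⌊25/3⌋ − ⌊25/13⌋ + ⌊25/39⌋ = 16.

16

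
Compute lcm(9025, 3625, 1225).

lcm(9025, 3625) = 9025·3625/gcd = 32715625/25 = 1308625
lcm(1308625, 1225) = 1308625·1225/gcd = 1603065625/25 = 64122625

64122625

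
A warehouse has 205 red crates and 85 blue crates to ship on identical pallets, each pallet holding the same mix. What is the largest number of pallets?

Euclid: 205 = 2·85 + 35; 85 = 2·35 + 15; 35 = 2·15 + 5; 15 = 3·5 + 0. Last nonzero remainder: 5.

5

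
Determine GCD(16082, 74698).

Euclid: 74698 = 4·16082 + 10370; 16082 = 1·10370 + 5712; 10370 = 1·5712 + 4658; 5712 = 1·4658 + 1054; 4658 = 4·1054 + 442; 1054 = 2·442 + 170; 442 = 2·170 + 102; 170 = 1·102 + 68; 102 = 1·68 + 34; 68 = 2·34 + 0. Last nonzero remainder: 34.

34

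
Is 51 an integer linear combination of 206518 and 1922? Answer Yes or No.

No

gcd(206518, 1922): 206518 = 107·1922 + 864; 1922 = 2·864 + 194; 864 = 4·194 + 88; 194 = 2·88 + 18; 88 = 4·18 + 16; 18 = 1·16 + 2; 16 = 8·2 + 0 → 2
2 does not divide 51, so a solution does not exist.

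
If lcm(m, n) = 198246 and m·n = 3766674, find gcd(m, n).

From gcd × lcm = mn: gcd = 3766674 / 198246 = 19.

19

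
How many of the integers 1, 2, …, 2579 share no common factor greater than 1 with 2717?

Prime factors of 2717: 11, 13, 19. Count integers ≤ 2579 divisible by none of them.
By inclusion–exclusion: 2579 − ⌊2579/11⌋ − ⌊2579/13⌋ − ⌊2579/19⌋ + ⌊2579/143⌋ + ⌊2579/209⌋ + ⌊2579/247⌋ − ⌊2579/2717⌋ = 2052.

2052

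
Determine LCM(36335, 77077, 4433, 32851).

36335 = 5 · 13² · 43; 77077 = 7² · 11² · 13; 4433 = 11 · 13 · 31; 32851 = 7 · 13 · 19²
lcm takes max exponent of each prime: 5 · 7² · 11² · 13² · 19² · 31 · 43 = 2410879536065

2410879536065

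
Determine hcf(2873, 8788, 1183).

gcd(2873, 8788): 8788 = 3·2873 + 169; 2873 = 17·169 + 0 → 169
gcd(169, 1183): 1183 = 7·169 + 0 → 169

169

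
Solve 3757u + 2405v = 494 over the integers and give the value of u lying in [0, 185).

132

gcd(3757, 2405) = 13 (Euclid: 3757 = 1·2405 + 1352; 2405 = 1·1352 + 1053; 1352 = 1·1053 + 299; 1053 = 3·299 + 156; 299 = 1·156 + 143; 156 = 1·143 + 13; 143 = 11·13 + 0), and 13 | 494.
Extended Euclid: 3757·(-16) + 2405·(25) = 13. Scale by 38: u₀ = -608.
General solution u = u₀ + 185t; reducing mod 185 gives u = 132 (and v = -206).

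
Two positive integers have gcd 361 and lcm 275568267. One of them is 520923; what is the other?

Using ab = gcd(a,b)·lcm(a,b) = 361·275568267 = 99480144387, we get b = 99480144387/520923 = 190969.

190969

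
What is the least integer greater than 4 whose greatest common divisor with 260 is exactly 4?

260 = 4·65. Any m with gcd(m, 260) = 4 is a multiple of 4, say 4s, with s coprime to 65.
Need s > 4/4, so s ≥ 2. First s ≥ 2 with gcd(s, 65) = 1 is s = 2. Thus m = 4·2 = 8.

8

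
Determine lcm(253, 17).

gcd first: 253 = 14·17 + 15; 17 = 1·15 + 2; 15 = 7·2 + 1; 2 = 2·1 + 0 → gcd = 1
lcm = 253·17/gcd = 4301/1 = 4301

4301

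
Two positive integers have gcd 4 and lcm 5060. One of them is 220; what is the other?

92

Using mn = gcd(m,n)·lcm(m,n) = 4·5060 = 20240, we get n = 20240/220 = 92.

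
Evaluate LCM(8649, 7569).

8649 = 3² · 31²; 7569 = 3² · 29²
max exponents: 3² · 29² · 31² = 7273809

7273809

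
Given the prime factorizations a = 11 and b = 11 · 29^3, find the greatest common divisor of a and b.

min exponent per shared prime: 11 = 11

11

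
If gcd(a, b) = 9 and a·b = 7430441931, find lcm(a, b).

gcd·lcm = product, so lcm = 7430441931/9 = 825604659.

825604659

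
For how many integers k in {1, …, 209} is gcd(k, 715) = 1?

140

715 = 5·11·13. Inclusion–exclusion on these primes:
209 − ⌊209/5⌋ − ⌊209/11⌋ − ⌊209/13⌋ + ⌊209/55⌋ + ⌊209/65⌋ + ⌊209/143⌋ − ⌊209/715⌋ = 140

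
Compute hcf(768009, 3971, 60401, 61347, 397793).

11

gcd(768009, 3971): 768009 = 193·3971 + 1606; 3971 = 2·1606 + 759; 1606 = 2·759 + 88; 759 = 8·88 + 55; 88 = 1·55 + 33; 55 = 1·33 + 22; 33 = 1·22 + 11; 22 = 2·11 + 0 → 11
gcd(11, 60401): 60401 = 5491·11 + 0 → 11
gcd(11, 61347): 61347 = 5577·11 + 0 → 11
gcd(11, 397793): 397793 = 36163·11 + 0 → 11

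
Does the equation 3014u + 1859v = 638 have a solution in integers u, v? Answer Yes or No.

Yes

gcd(3014, 1859): 3014 = 1·1859 + 1155; 1859 = 1·1155 + 704; 1155 = 1·704 + 451; 704 = 1·451 + 253; 451 = 1·253 + 198; 253 = 1·198 + 55; 198 = 3·55 + 33; 55 = 1·33 + 22; 33 = 1·22 + 11; 22 = 2·11 + 0 → 11
11 divides 638, so a solution exists.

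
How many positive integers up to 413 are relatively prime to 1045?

285

Prime factors of 1045: 5, 11, 19. Count integers ≤ 413 divisible by none of them.
By inclusion–exclusion: 413 − ⌊413/5⌋ − ⌊413/11⌋ − ⌊413/19⌋ + ⌊413/55⌋ + ⌊413/95⌋ + ⌊413/209⌋ − ⌊413/1045⌋ = 285.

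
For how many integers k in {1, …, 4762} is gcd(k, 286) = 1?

Prime factors of 286: 2, 11, 13. Count integers ≤ 4762 divisible by none of them.
By inclusion–exclusion: 4762 − ⌊4762/2⌋ − ⌊4762/11⌋ − ⌊4762/13⌋ + ⌊4762/22⌋ + ⌊4762/26⌋ + ⌊4762/143⌋ − ⌊4762/286⌋ = 1999.

1999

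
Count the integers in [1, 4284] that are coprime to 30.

1143

Prime factors of 30: 2, 3, 5. Count integers ≤ 4284 divisible by none of them.
By inclusion–exclusion: 4284 − ⌊4284/2⌋ − ⌊4284/3⌋ − ⌊4284/5⌋ + ⌊4284/6⌋ + ⌊4284/10⌋ + ⌊4284/15⌋ − ⌊4284/30⌋ = 1143.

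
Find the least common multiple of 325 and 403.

10075

gcd first: 403 = 1·325 + 78; 325 = 4·78 + 13; 78 = 6·13 + 0 → gcd = 13
lcm = 325·403/gcd = 130975/13 = 10075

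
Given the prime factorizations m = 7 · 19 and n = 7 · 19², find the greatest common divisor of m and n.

min exponent per shared prime: 7 · 19 = 133

133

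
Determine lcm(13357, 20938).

gcd first: 20938 = 1·13357 + 7581; 13357 = 1·7581 + 5776; 7581 = 1·5776 + 1805; 5776 = 3·1805 + 361; 1805 = 5·361 + 0 → gcd = 361
lcm = 13357·20938/gcd = 279668866/361 = 774706

774706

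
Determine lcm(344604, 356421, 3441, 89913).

2926051186055556

344604 = 2² · 3 · 13 · 47²; 356421 = 3 · 13² · 19 · 37; 3441 = 3 · 31 · 37; 89913 = 3 · 17 · 41 · 43
lcm takes max exponent of each prime: 2² · 3 · 13² · 17 · 19 · 31 · 37 · 41 · 43 · 47² = 2926051186055556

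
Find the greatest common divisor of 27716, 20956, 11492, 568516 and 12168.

676

27716 = 2² · 13² · 41; 20956 = 2² · 13² · 31; 11492 = 2² · 13² · 17; 568516 = 2² · 13² · 29²; 12168 = 2³ · 3² · 13²
gcd takes min exponent of each prime: 2² · 13² = 676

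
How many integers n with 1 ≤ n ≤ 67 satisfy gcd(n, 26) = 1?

Prime factors of 26: 2, 13. Count integers ≤ 67 divisible by none of them.
By inclusion–exclusion: 67 − ⌊67/2⌋ − ⌊67/13⌋ + ⌊67/26⌋ = 31.

31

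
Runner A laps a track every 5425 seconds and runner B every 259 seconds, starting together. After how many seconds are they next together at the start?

200725

5425 = 5² · 7 · 31; 259 = 7 · 37
max exponents: 5² · 7 · 31 · 37 = 200725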